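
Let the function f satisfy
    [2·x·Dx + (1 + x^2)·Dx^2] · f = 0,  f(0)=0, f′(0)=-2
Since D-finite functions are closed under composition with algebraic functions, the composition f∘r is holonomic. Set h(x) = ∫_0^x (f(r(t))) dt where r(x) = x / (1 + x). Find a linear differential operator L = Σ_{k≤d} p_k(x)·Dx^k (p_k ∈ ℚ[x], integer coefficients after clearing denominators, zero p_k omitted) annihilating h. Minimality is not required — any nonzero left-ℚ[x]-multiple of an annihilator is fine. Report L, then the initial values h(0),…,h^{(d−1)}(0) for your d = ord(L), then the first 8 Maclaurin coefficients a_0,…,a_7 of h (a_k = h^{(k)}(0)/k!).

f: a_k = 0, -2, 0, 2/3, 0, -2/5, 0, 2/7, …
Substitute x→r, Dx→(1/r')Dx; clear ⇒ L₀.
∫: right-multiply L₀ by Dx.
L = (2 + 4·x)·Dx^2 + (1 + 2·x + 2·x^2)·Dx^3  (order 3).
h: a_k = 0, 0, -1, 2/3, -1/3, 0, 4/15, -8/21, …
ICs: h(0) = 0, h′(0) = 0, h′′(0) = -2.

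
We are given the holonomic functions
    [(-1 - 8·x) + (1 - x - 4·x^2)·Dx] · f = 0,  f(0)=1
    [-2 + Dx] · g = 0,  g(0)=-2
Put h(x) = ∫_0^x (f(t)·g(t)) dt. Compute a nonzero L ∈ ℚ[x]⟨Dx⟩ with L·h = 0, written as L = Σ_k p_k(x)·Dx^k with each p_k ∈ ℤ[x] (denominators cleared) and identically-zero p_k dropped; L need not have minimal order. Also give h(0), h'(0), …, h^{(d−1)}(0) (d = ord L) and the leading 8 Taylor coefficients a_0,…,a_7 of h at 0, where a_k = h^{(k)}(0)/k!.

f: a_k = 1, 1, 5, 9, 29, 65, 181, 441, …
g: a_k = -2, -4, -4, -8/3, -4/3, -8/15, -8/45, -16/315, …
Product ⇒ symmetric product L₀, ord ≤ 1.
h=∫₀ˣh₀: take L = L₀·Dx.
L = (3 + 6·x - 8·x^2)·Dx + (-1 + x + 4·x^2)·Dx^2  (order 2).
h: a_k = 0, -2, -3, -6, -67/6, -118/5, -743/15, -4946/45, …
ICs: h(0) = 0, h′(0) = -2.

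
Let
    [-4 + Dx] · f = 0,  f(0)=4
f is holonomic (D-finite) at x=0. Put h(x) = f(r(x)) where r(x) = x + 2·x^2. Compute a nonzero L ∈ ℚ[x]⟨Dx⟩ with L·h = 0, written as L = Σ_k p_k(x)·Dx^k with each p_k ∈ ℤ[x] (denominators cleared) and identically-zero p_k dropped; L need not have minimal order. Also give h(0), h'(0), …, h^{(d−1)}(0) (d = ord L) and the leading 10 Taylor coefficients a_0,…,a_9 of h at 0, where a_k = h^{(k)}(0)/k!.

L = (-4 - 16·x) + Dx  (order 1).
h: a_k = 4, 16, 64, 512/3, 1280/3, 13312/15, 77824/45, 950272/315, 1564672/315, 4292608/567, …
ICs: h(0) = 4.

f: a_k = 4, 16, 32, 128/3, 128/3, 512/15, 1024/45, 4096/315, 2048/315, 8192/2835, …
Change of var in L_f (x↦r) gives L₀.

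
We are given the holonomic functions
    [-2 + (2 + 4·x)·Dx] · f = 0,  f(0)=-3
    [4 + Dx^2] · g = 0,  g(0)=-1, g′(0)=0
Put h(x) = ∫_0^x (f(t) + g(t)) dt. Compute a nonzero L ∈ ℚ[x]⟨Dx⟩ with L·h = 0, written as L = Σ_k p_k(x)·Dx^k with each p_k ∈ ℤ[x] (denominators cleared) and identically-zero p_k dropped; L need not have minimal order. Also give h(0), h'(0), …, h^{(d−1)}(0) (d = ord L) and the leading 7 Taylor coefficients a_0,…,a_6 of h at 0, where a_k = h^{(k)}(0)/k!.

f: a_k = -3, -3, 3/2, -3/2, 15/8, -21/8, 63/16, …
g: a_k = -1, 0, 2, 0, -2/3, 0, 4/45, …
f+g: L₀ = lclm(L_f,L_g), ord ≤ 1+2.
h=∫h₀ ⇒ L = L₀·Dx.
L = (-28 - 64·x - 64·x^2)·Dx + (12 + 88·x + 192·x^2 + 128·x^3)·Dx^2 + (-7 - 16·x - 16·x^2)·Dx^3 + (3 + 22·x + 48·x^2 + 32·x^3)·Dx^4  (order 4).
h: a_k = 0, -4, -3/2, 7/6, -3/8, 29/120, -7/16, …
ICs: h(0) = 0, h′(0) = -4, h′′(0) = -3, h′′′(0) = 7.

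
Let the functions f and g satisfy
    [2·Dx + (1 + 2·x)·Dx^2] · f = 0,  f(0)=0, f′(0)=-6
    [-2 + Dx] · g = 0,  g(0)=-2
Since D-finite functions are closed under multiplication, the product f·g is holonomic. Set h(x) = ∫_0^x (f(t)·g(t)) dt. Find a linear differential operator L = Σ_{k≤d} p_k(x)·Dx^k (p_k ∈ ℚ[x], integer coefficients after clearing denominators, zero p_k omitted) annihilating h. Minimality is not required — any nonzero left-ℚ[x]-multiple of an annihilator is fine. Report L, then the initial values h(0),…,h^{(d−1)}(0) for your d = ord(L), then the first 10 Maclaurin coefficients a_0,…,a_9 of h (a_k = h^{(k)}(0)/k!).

f: a_k = 0, -6, 6, -8, 12, -96/5, 32, -384/7, 96, -512/3, …
g: a_k = -2, -4, -4, -8/3, -4/3, -8/15, -8/45, -16/315, -4/315, -8/2835, …
Sym-product of L_f,L_g gives L₀ (≤ ord 2).
h=∫h₀ ⇒ L = L₀·Dx.
L = 8·x·Dx + (-2 - 8·x)·Dx^2 + (1 + 2·x)·Dx^3  (order 3).
h: a_k = 0, 0, 6, 4, 4, 0, 12/5, -8/3, 92/21, -928/135, …
ICs: h(0) = 0, h′(0) = 0, h′′(0) = 12.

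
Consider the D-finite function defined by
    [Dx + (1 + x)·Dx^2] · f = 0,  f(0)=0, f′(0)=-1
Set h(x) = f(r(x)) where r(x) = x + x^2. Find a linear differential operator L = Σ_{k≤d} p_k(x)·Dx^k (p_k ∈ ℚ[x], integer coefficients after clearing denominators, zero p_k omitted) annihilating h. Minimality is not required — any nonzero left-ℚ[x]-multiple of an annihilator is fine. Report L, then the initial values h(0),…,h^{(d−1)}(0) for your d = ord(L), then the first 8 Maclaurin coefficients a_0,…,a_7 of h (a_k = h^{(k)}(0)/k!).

f: a_k = 0, -1, 1/2, -1/3, 1/4, -1/5, 1/6, -1/7, …
Substitute x→r, Dx→(1/r')Dx; clear ⇒ L₀.
L = (-1 + 2·x + 2·x^2)·Dx + (1 + 3·x + 3·x^2 + 2·x^3)·Dx^2  (order 2).
h: a_k = 0, -1, -1/2, 2/3, -1/4, -1/5, 1/3, -1/7, …
ICs: h(0) = 0, h′(0) = -1.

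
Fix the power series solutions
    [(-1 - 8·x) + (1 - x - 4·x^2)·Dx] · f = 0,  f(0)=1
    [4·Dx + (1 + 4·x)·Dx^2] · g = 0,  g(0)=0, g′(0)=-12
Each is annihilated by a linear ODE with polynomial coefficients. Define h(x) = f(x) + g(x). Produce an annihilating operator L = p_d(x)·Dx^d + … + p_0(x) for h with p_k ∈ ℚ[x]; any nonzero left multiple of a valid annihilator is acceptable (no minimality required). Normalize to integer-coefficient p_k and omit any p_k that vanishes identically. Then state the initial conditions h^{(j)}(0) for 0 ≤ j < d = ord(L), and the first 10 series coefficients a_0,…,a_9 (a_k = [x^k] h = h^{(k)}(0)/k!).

L = (268 + 1616·x + 5504·x^2 + 4608·x^3 + 6144·x^4)·Dx + (11 + 360·x + 3008·x^2 + 7680·x^3 + 9472·x^4 + 10240·x^5)·Dx^2 + (-7 - 67·x - 154·x^2 + 136·x^3 + 928·x^4 + 2176·x^5 + 2048·x^6)·Dx^3  (order 3).
h: a_k = 1, -11, 29, -55, 221, -2747/5, 2229, -46065/7, 25741, -253357/3, …
ICs: h(0) = 1, h′(0) = -11, h′′(0) = 58.

f: a_k = 1, 1, 5, 9, 29, 65, 181, 441, 1165, 2929, …
g: a_k = 0, -12, 24, -64, 192, -3072/5, 2048, -49152/7, 24576, -262144/3, …
Sum ⇒ L₀ = lclm(L_f,L_g) in ℚ(x)⟨Dx⟩.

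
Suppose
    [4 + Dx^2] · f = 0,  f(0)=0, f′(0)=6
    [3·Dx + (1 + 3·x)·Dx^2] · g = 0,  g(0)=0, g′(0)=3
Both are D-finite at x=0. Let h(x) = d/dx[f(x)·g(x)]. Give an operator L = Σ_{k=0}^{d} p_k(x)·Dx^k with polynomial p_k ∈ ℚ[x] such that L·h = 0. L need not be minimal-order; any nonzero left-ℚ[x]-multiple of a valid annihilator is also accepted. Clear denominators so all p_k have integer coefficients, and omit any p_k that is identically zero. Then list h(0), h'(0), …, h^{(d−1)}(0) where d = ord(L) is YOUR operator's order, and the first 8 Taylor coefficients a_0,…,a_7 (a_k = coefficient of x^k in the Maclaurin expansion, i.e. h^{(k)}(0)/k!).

L = (-21880 - 49536·x - 195264·x^2 - 252288·x^3 + 225504·x^4 + 746496·x^5 + 373248·x^6) + (-9384 - 44856·x - 47520·x^2 + 90720·x^3 + 311040·x^4 + 186624·x^5)·Dx + (-6026 - 16344·x - 53892·x^2 - 32832·x^3 + 182736·x^4 + 373248·x^5 + 186624·x^6)·Dx^2 + (-2346 - 11214·x - 11880·x^2 + 22680·x^3 + 77760·x^4 + 46656·x^5)·Dx^3 + (-139 - 990·x - 1269·x^2 + 7560·x^3 + 31590·x^4 + 46656·x^5 + 23328·x^6)·Dx^4  (order 4).
h: a_k = 0, 36, -81, 168, -1035/2, 1548, -22806/5, 94480/7, …
ICs: h(0) = 0, h′(0) = 36, h′′(0) = -162, h′′′(0) = 1008.

f: a_k = 0, 6, 0, -4, 0, 4/5, 0, -8/105, …
g: a_k = 0, 3, -9/2, 9, -81/4, 243/5, -243/2, 2187/7, …
L₀ := L_f ⊗_s L_g (sym. prod.), ord ≤ 4.
h₀' ⇒ L via d/dx closure of L₀.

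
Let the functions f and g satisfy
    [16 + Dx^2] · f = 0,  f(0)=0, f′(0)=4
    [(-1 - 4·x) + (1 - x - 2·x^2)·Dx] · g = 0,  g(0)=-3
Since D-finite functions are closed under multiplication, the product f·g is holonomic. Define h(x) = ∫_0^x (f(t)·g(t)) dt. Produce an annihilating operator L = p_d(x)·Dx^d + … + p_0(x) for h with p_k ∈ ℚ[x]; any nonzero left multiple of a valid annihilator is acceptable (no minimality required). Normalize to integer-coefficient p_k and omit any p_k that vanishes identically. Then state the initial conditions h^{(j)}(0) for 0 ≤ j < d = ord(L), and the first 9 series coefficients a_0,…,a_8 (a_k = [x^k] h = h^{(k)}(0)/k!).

L = (-12 + 16·x + 32·x^2)·Dx + (2 + 8·x)·Dx^2 + (-1 + x + 2·x^2)·Dx^3  (order 3).
h: a_k = 0, 0, -6, -4, -1, -28/5, -154/15, -84/5, -1213/42, …
ICs: h(0) = 0, h′(0) = 0, h′′(0) = -12.

f: a_k = 0, 4, 0, -32/3, 0, 128/15, 0, -1024/315, 0, …
g: a_k = -3, -3, -9, -15, -33, -63, -129, -255, -513, …
h₀=f·g: eliminate ⇒ L₀, order ≤ 2·1.
h=∫₀ˣh₀: take L = L₀·Dx.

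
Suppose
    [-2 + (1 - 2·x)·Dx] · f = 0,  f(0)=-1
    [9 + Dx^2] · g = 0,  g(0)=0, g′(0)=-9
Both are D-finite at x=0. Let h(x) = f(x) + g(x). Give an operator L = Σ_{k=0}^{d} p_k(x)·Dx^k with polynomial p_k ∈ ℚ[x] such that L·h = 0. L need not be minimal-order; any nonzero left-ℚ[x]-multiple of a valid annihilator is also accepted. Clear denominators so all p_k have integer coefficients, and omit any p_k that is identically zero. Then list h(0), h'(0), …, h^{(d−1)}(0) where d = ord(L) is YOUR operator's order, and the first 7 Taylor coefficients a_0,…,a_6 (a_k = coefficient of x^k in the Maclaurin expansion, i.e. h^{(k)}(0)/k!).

f: a_k = -1, -2, -4, -8, -16, -32, -64, …
g: a_k = 0, -9, 0, 27/2, 0, -243/40, 0, …
f+g: L₀ = lclm(L_f,L_g), ord ≤ 1+2.
L = (594 - 648·x + 648·x^2) + (-153 + 630·x - 972·x^2 + 648·x^3)·Dx + (66 - 72·x + 72·x^2)·Dx^2 + (-17 + 70·x - 108·x^2 + 72·x^3)·Dx^3  (order 3).
h: a_k = -1, -11, -4, 11/2, -16, -1523/40, -64, …
ICs: h(0) = -1, h′(0) = -11, h′′(0) = -8.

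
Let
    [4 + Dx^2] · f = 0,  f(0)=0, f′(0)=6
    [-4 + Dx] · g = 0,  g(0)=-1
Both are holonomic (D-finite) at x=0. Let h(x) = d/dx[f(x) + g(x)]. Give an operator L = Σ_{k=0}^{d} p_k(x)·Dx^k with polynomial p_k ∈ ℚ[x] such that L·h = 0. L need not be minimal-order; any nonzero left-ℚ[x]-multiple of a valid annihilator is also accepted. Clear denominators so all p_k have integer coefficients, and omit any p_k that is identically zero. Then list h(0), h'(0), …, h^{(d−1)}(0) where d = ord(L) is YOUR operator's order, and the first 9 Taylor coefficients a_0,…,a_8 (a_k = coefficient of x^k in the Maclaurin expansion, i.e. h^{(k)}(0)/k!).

L = 16 - 4·Dx + 4·Dx^2 - Dx^3  (order 3).
h: a_k = 2, -16, -44, -128/3, -116/3, -512/15, -1048/45, -4096/315, -2036/315, …
ICs: h(0) = 2, h′(0) = -16, h′′(0) = -88.

f: a_k = 0, 6, 0, -4, 0, 4/5, 0, -8/105, 0, …
g: a_k = -1, -4, -8, -32/3, -32/3, -128/15, -256/45, -1024/315, -512/315, …
Weyl lclm of L_f,L_g ⇒ L₀ (ord ≤ 3).
Derive L from L₀ (diff closure).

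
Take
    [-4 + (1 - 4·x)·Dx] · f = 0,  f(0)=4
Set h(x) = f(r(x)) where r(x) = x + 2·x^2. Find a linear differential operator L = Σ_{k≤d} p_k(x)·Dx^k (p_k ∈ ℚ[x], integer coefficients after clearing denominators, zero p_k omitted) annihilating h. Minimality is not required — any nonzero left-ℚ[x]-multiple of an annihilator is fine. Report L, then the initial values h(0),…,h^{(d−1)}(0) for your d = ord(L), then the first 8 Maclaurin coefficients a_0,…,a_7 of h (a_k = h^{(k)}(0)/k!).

f: a_k = 4, 16, 64, 256, 1024, 4096, 16384, 65536, …
Change of var in L_f (x↦r) gives L₀.
L = (4 + 16·x) + (-1 + 4·x + 8·x^2)·Dx  (order 1).
h: a_k = 4, 16, 96, 512, 2816, 15360, 83968, 458752, …
ICs: h(0) = 4.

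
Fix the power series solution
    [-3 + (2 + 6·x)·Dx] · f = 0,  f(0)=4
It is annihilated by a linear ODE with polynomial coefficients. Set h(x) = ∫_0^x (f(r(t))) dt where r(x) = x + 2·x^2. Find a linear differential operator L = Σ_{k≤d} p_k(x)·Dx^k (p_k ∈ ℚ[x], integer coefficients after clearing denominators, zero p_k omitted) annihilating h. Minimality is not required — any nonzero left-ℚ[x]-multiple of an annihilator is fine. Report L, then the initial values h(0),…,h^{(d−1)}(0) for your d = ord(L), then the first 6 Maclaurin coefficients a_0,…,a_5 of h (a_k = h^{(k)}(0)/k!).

f: a_k = 4, 6, -9/2, 27/4, -405/32, 1701/64, …
f∘r: x↦r, Dx↦Dx/r' in L_f ⇒ L₀.
∫: right-multiply L₀ by Dx.
L = (-3 - 12·x)·Dx + (2 + 6·x + 12·x^2)·Dx^2  (order 2).
h: a_k = 0, 4, 3, 5/2, -45/16, 63/32, …
ICs: h(0) = 0, h′(0) = 4.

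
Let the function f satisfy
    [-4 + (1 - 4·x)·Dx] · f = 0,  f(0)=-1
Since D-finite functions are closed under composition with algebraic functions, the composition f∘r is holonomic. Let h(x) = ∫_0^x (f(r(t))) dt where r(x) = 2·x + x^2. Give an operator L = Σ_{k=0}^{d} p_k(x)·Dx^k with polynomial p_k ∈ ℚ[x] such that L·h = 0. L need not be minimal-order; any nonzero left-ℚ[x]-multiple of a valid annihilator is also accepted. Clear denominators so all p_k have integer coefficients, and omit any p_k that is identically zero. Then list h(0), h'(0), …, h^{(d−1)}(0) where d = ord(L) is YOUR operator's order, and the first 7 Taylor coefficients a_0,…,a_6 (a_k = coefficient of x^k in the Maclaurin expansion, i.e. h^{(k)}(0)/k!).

L = (8 + 8·x)·Dx + (-1 + 8·x + 4·x^2)·Dx^2  (order 2).
h: a_k = 0, -1, -4, -68/3, -144, -976, -20672/3, …
ICs: h(0) = 0, h′(0) = -1.

f: a_k = -1, -4, -16, -64, -256, -1024, -4096, …
f∘r: x↦r, Dx↦Dx/r' in L_f ⇒ L₀.
h=∫₀ˣh₀: take L = L₀·Dx.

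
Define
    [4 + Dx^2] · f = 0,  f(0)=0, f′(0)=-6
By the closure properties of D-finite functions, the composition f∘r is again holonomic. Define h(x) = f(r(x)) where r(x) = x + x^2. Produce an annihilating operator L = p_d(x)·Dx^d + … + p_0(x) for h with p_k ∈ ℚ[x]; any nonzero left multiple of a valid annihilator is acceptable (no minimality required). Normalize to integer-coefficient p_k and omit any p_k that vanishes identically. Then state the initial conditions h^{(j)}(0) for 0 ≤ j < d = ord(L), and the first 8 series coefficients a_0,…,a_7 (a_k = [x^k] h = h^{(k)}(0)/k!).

f: a_k = 0, -6, 0, 4, 0, -4/5, 0, 8/105, …
Change of var in L_f (x↦r) gives L₀.
L = (4 + 24·x + 48·x^2 + 32·x^3) - 2·Dx + (1 + 2·x)·Dx^2  (order 2).
h: a_k = 0, -6, -6, 4, 12, 56/5, 0, -832/105, …
ICs: h(0) = 0, h′(0) = -6.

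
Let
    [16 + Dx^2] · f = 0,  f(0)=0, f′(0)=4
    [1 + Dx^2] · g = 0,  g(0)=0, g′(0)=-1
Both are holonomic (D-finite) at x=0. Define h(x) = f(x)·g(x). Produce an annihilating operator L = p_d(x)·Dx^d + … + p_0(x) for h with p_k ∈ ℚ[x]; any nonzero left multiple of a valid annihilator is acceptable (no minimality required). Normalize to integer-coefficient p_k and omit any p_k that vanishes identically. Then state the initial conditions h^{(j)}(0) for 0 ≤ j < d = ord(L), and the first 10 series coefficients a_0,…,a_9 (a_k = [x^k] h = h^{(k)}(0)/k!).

L = 225 + 34·Dx^2 + Dx^4  (order 4).
h: a_k = 0, 0, -4, 0, 34/3, 0, -931/90, 0, 6001/1260, 0, …
ICs: h(0) = 0, h′(0) = 0, h′′(0) = -8, h′′′(0) = 0.

f: a_k = 0, 4, 0, -32/3, 0, 128/15, 0, -1024/315, 0, 2048/2835, …
g: a_k = 0, -1, 0, 1/6, 0, -1/120, 0, 1/5040, 0, -1/362880, …
Product ⇒ symmetric product L₀, ord ≤ 4.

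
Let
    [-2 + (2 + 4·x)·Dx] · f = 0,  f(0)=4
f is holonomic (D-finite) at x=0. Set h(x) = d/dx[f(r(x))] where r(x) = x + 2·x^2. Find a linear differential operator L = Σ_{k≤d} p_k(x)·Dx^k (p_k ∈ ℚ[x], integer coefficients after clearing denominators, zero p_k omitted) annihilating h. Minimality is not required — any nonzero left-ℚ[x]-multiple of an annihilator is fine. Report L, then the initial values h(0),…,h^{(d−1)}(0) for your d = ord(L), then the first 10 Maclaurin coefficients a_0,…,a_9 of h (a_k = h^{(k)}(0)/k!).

f: a_k = 4, 4, -2, 2, -5/2, 7/2, -21/4, 33/4, -429/32, 715/32, …
L₀ from L_f via x↦r, Dx↦r'^{-1}Dx.
Differentiate: ansatz ord ≤ ord L₀ ⇒ L.
L = 3 + (-1 - 6·x - 12·x^2 - 16·x^3)·Dx  (order 1).
h: a_k = 4, 12, -18, 6, 75/2, -171/2, 147/4, 867/4, -17037/32, 7905/32, …
ICs: h(0) = 4.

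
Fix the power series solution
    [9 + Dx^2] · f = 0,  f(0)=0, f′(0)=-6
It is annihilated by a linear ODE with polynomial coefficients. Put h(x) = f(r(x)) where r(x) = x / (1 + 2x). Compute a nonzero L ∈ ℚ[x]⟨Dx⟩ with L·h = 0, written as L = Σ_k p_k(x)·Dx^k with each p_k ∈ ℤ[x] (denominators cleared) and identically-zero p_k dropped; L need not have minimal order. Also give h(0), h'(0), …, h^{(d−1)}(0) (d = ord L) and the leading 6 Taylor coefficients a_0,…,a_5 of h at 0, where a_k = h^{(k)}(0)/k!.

f: a_k = 0, -6, 0, 9, 0, -81/20, …
f∘r: x↦r, Dx↦Dx/r' in L_f ⇒ L₀.
L = 9 + (4 + 24·x + 48·x^2 + 32·x^3)·Dx + (1 + 8·x + 24·x^2 + 32·x^3 + 16·x^4)·Dx^2  (order 2).
h: a_k = 0, -6, 12, -15, -6, 2319/20, …
ICs: h(0) = 0, h′(0) = -6.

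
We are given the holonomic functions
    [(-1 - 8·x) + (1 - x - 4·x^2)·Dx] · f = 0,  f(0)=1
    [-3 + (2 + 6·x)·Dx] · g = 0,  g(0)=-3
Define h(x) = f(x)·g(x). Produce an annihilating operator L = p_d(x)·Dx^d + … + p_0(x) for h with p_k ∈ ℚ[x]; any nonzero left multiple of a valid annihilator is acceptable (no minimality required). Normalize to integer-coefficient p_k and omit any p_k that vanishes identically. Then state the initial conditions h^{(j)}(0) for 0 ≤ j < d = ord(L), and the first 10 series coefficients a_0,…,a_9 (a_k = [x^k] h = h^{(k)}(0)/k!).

L = (5 + 19·x + 36·x^2) + (-2 - 4·x + 14·x^2 + 24·x^3)·Dx  (order 1).
h: a_k = -3, -15/2, -129/8, -819/16, -13593/128, -84705/256, -727869/1024, -4382811/2048, -154848201/32768, -912916245/65536, …
ICs: h(0) = -3.

f: a_k = 1, 1, 5, 9, 29, 65, 181, 441, 1165, 2929, …
g: a_k = -3, -9/2, 27/8, -81/16, 1215/128, -5103/256, 45927/1024, -216513/2048, 8444007/32768, -42220035/65536, …
f·g: L₀ = L_f ⊗_s L_g, ord ≤ 1·1.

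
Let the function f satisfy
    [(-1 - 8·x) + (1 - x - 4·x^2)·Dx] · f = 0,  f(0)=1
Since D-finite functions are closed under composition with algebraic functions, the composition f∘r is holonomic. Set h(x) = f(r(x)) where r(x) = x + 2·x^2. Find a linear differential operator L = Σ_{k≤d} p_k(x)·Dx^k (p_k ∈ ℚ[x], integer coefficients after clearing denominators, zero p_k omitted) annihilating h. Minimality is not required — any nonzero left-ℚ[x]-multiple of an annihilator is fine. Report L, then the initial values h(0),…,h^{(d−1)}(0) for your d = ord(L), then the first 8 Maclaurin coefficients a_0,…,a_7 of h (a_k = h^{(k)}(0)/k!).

L = (1 + 12·x + 48·x^2 + 64·x^3) + (-1 + x + 6·x^2 + 16·x^3 + 16·x^4)·Dx  (order 1).
h: a_k = 1, 1, 7, 29, 103, 405, 1599, 6141, …
ICs: h(0) = 1.

f: a_k = 1, 1, 5, 9, 29, 65, 181, 441, …
Change of var in L_f (x↦r) gives L₀.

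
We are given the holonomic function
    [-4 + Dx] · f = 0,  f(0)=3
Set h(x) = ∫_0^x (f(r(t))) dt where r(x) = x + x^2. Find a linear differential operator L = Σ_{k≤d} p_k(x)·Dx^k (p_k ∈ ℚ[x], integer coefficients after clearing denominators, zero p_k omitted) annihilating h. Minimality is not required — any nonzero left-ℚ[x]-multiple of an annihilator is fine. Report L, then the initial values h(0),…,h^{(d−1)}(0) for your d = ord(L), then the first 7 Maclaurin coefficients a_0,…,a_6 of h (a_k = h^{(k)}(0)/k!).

f: a_k = 3, 12, 24, 32, 32, 128/5, 256/15, …
L₀ from L_f via x↦r, Dx↦r'^{-1}Dx.
h=∫h₀ ⇒ L = L₀·Dx.
L = (-4 - 8·x)·Dx + Dx^2  (order 2).
h: a_k = 0, 3, 6, 12, 20, 152/5, 208/5, …
ICs: h(0) = 0, h′(0) = 3.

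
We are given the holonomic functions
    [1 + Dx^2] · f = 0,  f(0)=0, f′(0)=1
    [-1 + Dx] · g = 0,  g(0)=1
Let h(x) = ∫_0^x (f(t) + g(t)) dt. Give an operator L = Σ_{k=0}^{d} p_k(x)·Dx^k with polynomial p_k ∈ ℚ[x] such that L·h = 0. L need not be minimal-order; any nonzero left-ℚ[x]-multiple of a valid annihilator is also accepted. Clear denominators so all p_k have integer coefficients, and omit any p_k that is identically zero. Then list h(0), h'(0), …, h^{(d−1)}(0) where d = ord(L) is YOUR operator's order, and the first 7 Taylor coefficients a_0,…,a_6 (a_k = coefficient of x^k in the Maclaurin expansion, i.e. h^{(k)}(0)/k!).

f: a_k = 0, 1, 0, -1/6, 0, 1/120, 0, …
g: a_k = 1, 1, 1/2, 1/6, 1/24, 1/120, 1/720, …
f+g: L₀ = lclm(L_f,L_g), ord ≤ 2+1.
Integrate: L := L₀·Dx.
L = -Dx + Dx^2 - Dx^3 + Dx^4  (order 4).
h: a_k = 0, 1, 1, 1/6, 0, 1/120, 1/360, …
ICs: h(0) = 0, h′(0) = 1, h′′(0) = 2, h′′′(0) = 1.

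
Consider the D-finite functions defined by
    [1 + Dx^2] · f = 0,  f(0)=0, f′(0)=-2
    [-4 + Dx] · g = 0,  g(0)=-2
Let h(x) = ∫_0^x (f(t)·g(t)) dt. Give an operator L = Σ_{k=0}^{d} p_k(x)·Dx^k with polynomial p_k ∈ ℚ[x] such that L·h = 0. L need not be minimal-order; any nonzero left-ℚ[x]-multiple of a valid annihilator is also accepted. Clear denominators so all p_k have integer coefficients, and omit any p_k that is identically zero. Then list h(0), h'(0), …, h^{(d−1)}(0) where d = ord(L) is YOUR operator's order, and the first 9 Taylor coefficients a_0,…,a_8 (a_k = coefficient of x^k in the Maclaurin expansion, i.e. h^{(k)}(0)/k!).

L = 17·Dx - 8·Dx^2 + Dx^3  (order 3).
h: a_k = 0, 0, 2, 16/3, 47/6, 8, 1121/180, 1222/315, 20047/10080, …
ICs: h(0) = 0, h′(0) = 0, h′′(0) = 4.

f: a_k = 0, -2, 0, 1/3, 0, -1/60, 0, 1/2520, 0, …
g: a_k = -2, -8, -16, -64/3, -64/3, -256/15, -512/45, -2048/315, -1024/315, …
L₀ := L_f ⊗_s L_g (sym. prod.), ord ≤ 2.
h=∫₀ˣh₀: take L = L₀·Dx.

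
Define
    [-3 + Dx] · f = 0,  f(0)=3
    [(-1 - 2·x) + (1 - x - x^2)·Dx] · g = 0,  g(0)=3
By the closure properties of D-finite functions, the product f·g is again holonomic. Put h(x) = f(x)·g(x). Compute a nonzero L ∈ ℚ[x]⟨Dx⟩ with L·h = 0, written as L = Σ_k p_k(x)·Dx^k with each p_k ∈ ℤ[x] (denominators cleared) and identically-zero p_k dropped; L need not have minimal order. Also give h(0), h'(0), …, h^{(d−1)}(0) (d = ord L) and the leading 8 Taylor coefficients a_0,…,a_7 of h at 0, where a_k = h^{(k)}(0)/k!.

f: a_k = 3, 9, 27/2, 27/2, 81/8, 243/40, 243/80, 729/560, …
g: a_k = 3, 3, 6, 9, 15, 24, 39, 63, …
L₀ := L_f ⊗_s L_g (sym. prod.), ord ≤ 1.
L = (4 - x - 3·x^2) + (-1 + x + x^2)·Dx  (order 1).
h: a_k = 9, 36, 171/2, 162, 2223/8, 4581/10, 59607/80, 168993/140, …
ICs: h(0) = 9.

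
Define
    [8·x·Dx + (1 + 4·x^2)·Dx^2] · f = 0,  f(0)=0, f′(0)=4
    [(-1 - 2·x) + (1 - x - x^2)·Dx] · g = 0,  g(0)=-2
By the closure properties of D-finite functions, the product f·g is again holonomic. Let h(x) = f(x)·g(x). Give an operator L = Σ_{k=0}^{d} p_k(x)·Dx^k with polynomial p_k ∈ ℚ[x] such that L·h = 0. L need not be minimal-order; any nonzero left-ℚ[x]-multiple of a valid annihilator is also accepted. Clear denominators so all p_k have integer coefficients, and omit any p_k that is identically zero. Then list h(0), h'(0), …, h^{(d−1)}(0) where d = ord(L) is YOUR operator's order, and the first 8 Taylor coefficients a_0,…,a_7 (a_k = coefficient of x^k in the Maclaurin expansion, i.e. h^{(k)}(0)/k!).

L = (2 + 8·x + 24·x^2) + (2 - 4·x + 16·x^2 + 24·x^3)·Dx + (-1 + x - 3·x^2 + 4·x^3 + 4·x^4)·Dx^2  (order 2).
h: a_k = 0, -8, -8, -16/3, -40/3, -664/15, -288/5, -3016/105, …
ICs: h(0) = 0, h′(0) = -8.

f: a_k = 0, 4, 0, -16/3, 0, 64/5, 0, -256/7, …
g: a_k = -2, -2, -4, -6, -10, -16, -26, -42, …
f·g: L₀ = L_f ⊗_s L_g, ord ≤ 2·1.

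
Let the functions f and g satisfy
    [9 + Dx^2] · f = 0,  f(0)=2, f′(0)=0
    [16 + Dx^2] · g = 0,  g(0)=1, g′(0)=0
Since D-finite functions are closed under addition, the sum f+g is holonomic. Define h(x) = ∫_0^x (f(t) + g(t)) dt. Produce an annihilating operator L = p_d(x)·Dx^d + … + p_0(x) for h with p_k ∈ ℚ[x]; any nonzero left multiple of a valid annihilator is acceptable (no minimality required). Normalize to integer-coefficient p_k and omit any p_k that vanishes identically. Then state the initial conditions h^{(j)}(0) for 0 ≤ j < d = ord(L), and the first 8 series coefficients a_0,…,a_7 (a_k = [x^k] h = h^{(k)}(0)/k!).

L = 144·Dx + 25·Dx^3 + Dx^5  (order 5).
h: a_k = 0, 3, 0, -17/3, 0, 209/60, 0, -2777/2520, …
ICs: h(0) = 0, h′(0) = 3, h′′(0) = 0, h′′′(0) = -34, h′′′′(0) = 0.

f: a_k = 2, 0, -9, 0, 27/4, 0, -81/40, 0, …
g: a_k = 1, 0, -8, 0, 32/3, 0, -256/45, 0, …
h₀=f+g: left-lcm gives L₀, ord ≤ 4.
∫: right-multiply L₀ by Dx.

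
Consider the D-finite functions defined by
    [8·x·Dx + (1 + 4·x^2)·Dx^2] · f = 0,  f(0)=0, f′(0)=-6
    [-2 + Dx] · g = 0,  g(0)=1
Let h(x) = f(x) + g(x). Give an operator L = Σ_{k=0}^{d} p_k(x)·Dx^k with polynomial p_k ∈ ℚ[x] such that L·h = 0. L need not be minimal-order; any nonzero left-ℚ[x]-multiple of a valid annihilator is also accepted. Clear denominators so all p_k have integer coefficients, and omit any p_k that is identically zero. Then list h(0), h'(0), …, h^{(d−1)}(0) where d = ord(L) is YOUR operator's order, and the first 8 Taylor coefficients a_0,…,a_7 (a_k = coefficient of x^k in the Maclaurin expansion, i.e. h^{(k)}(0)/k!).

f: a_k = 0, -6, 0, 8, 0, -96/5, 0, 384/7, …
g: a_k = 1, 2, 2, 4/3, 2/3, 4/15, 4/45, 8/315, …
Weyl lclm of L_f,L_g ⇒ L₀ (ord ≤ 3).
L = (8 - 32·x - 32·x^2)·Dx + (-6 + 12·x + 8·x^2 - 16·x^3)·Dx^2 + (1 + 2·x + 4·x^2 + 8·x^3)·Dx^3  (order 3).
h: a_k = 1, -4, 2, 28/3, 2/3, -284/15, 4/45, 17288/315, …
ICs: h(0) = 1, h′(0) = -4, h′′(0) = 4.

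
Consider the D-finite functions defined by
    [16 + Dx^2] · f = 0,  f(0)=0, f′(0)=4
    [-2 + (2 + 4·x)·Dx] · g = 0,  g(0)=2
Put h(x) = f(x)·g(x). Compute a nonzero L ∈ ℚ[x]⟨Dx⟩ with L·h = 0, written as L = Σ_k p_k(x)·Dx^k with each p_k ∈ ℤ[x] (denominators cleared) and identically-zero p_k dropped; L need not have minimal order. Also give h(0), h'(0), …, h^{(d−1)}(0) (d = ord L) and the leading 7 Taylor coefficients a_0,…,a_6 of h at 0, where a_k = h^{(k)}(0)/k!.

f: a_k = 0, 4, 0, -32/3, 0, 128/15, 0, …
g: a_k = 2, 2, -1, 1, -5/4, 7/4, -21/8, …
Product ⇒ symmetric product L₀, ord ≤ 2.
L = (19 + 64·x + 64·x^2) + (-2 - 4·x)·Dx + (1 + 4·x + 4·x^2)·Dx^2  (order 2).
h: a_k = 0, 8, 8, -76/3, -52/3, 341/15, 67/5, …
ICs: h(0) = 0, h′(0) = 8.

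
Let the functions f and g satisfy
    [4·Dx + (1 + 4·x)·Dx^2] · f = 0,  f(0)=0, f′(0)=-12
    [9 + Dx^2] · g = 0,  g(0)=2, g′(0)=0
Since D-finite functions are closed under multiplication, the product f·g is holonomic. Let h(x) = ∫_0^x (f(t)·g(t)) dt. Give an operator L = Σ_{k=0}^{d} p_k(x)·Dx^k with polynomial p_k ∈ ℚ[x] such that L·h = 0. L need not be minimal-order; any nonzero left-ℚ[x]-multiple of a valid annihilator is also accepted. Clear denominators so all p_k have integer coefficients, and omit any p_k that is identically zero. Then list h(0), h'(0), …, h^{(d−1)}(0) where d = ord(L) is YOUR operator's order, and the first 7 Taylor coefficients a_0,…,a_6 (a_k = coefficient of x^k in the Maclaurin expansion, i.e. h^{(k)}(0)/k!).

L = (-2043 - 1296·x + 44064·x^2 + 186624·x^3 + 186624·x^4)·Dx + (72 + 5472·x + 31104·x^2 + 41472·x^3)·Dx^2 + (-182 + 864·x + 12096·x^2 + 41472·x^3 + 41472·x^4)·Dx^3 + (8 + 608·x + 3456·x^2 + 4608·x^3)·Dx^4 + (5 + 112·x + 800·x^2 + 2304·x^3 + 2304·x^4)·Dx^5  (order 5).
h: a_k = 0, 0, -12, 16, -5, 168/5, -1223/10, …
ICs: h(0) = 0, h′(0) = 0, h′′(0) = -24, h′′′(0) = 96, h′′′′(0) = -120.

f: a_k = 0, -12, 24, -64, 192, -3072/5, 2048, …
g: a_k = 2, 0, -9, 0, 27/4, 0, -81/40, …
f·g: L₀ = L_f ⊗_s L_g, ord ≤ 2·2.
h=∫₀ˣh₀: take L = L₀·Dx.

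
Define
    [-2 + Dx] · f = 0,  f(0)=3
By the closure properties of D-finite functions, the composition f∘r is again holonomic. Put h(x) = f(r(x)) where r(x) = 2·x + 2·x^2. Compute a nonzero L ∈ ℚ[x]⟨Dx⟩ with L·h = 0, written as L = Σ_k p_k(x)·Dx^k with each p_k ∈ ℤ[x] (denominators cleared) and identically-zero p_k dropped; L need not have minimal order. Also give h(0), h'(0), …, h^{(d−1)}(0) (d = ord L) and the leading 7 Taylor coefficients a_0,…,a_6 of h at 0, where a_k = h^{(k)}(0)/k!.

f: a_k = 3, 6, 6, 4, 2, 4/5, 4/15, …
Change of var in L_f (x↦r) gives L₀.
L = (-4 - 8·x) + Dx  (order 1).
h: a_k = 3, 12, 36, 80, 152, 1248/5, 5536/15, …
ICs: h(0) = 3.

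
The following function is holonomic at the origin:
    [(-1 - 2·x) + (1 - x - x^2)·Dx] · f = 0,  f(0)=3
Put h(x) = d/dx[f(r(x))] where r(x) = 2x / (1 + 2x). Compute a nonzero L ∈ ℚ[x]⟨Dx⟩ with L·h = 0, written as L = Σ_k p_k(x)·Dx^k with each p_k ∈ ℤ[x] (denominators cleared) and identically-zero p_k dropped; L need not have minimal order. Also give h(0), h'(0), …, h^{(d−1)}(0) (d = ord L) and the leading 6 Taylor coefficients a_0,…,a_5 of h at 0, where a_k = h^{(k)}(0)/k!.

L = (4 + 24·x + 96·x^2 + 96·x^3) + (-1 - 10·x - 24·x^2 + 8·x^3 + 48·x^4)·Dx  (order 1).
h: a_k = 6, 24, 0, 192, -480, 2304, …
ICs: h(0) = 6.

f: a_k = 3, 3, 6, 9, 15, 24, …
h₀=f(r): pull back L_f along r ⇒ L₀.
h₀' ⇒ L via d/dx closure of L₀.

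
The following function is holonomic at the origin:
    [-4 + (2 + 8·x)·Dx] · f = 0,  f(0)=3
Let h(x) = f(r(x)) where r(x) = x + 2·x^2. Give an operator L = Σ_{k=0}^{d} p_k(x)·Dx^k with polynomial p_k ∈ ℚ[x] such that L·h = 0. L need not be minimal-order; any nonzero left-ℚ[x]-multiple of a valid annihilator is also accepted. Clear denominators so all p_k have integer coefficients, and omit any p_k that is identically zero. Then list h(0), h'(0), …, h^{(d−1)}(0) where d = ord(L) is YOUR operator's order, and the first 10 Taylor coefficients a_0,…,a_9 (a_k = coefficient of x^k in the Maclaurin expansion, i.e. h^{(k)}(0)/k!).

f: a_k = 3, 6, -6, 12, -30, 84, -252, 792, -2574, 8580, …
Change of var in L_f (x↦r) gives L₀.
L = (-2 - 8·x) + (1 + 4·x + 8·x^2)·Dx  (order 1).
h: a_k = 3, 6, 6, -12, 18, -12, -36, 168, -366, 324, …
ICs: h(0) = 3.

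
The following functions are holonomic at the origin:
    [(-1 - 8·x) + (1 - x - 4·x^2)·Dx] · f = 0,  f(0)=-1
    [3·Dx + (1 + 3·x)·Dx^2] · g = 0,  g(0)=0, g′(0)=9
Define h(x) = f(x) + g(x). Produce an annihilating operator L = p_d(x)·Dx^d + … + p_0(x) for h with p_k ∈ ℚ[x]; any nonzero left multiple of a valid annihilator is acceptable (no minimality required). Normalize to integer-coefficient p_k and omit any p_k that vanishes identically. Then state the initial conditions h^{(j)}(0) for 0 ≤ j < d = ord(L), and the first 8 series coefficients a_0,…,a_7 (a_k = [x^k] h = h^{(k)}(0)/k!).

f: a_k = -1, -1, -5, -9, -29, -65, -181, -441, …
g: a_k = 0, 9, -27/2, 27, -243/4, 729/5, -729/2, 6561/7, …
L₀ := lclm(L_f,L_g); ord L₀ ≤ 1+2.
L = (342 + 2178·x + 6624·x^2 + 6336·x^3 + 6912·x^4)·Dx + (36 + 696·x + 4356·x^2 + 10176·x^3 + 12960·x^4 + 11520·x^5)·Dx^2 + (-13 - 101·x - 191·x^2 + 225·x^3 + 1440·x^4 + 2928·x^5 + 2304·x^6)·Dx^3  (order 3).
h: a_k = -1, 8, -37/2, 18, -359/4, 404/5, -1091/2, 3474/7, …
ICs: h(0) = -1, h′(0) = 8, h′′(0) = -37.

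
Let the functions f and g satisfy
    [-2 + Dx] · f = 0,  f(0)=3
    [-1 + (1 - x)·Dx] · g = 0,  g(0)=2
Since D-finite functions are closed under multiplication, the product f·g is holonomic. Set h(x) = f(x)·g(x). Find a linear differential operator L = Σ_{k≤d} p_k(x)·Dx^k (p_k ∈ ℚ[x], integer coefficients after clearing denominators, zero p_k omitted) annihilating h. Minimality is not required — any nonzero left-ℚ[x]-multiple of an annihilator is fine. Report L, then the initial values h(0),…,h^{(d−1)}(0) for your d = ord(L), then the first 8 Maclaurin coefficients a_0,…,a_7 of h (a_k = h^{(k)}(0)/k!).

L = (3 - 2·x) + (-1 + x)·Dx  (order 1).
h: a_k = 6, 18, 30, 38, 42, 218/5, 662/15, 310/7, …
ICs: h(0) = 6.

f: a_k = 3, 6, 6, 4, 2, 4/5, 4/15, 8/105, …
g: a_k = 2, 2, 2, 2, 2, 2, 2, 2, …
h₀=f·g: eliminate ⇒ L₀, order ≤ 1·1.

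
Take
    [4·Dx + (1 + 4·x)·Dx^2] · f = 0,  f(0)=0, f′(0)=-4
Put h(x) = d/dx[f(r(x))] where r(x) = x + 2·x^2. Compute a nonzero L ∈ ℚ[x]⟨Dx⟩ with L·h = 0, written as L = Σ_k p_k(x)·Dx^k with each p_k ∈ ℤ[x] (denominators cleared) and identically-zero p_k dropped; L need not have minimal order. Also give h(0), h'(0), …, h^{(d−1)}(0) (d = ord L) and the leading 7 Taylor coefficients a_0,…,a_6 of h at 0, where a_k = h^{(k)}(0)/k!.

L = (16·x + 32·x^2) + (1 + 8·x + 24·x^2 + 32·x^3)·Dx  (order 1).
h: a_k = -4, 0, 32, -128, 256, 0, -2048, …
ICs: h(0) = -4.

f: a_k = 0, -4, 8, -64/3, 64, -1024/5, 2048/3, …
f∘r: x↦r, Dx↦Dx/r' in L_f ⇒ L₀.
h₀' ⇒ L via d/dx closure of L₀.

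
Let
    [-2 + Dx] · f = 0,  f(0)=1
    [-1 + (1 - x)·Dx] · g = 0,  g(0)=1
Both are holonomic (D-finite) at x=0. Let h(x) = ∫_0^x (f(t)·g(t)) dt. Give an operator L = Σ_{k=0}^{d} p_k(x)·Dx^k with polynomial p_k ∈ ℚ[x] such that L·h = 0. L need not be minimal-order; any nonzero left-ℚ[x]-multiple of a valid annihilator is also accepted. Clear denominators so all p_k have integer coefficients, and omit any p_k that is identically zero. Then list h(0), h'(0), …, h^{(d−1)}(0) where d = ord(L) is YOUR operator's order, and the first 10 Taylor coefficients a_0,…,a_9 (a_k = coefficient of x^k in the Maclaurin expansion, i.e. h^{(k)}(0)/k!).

L = (3 - 2·x)·Dx + (-1 + x)·Dx^2  (order 2).
h: a_k = 0, 1, 3/2, 5/3, 19/12, 7/5, 109/90, 331/315, 155/168, 2327/2835, …
ICs: h(0) = 0, h′(0) = 1.

f: a_k = 1, 2, 2, 4/3, 2/3, 4/15, 4/45, 8/315, 2/315, 4/2835, …
g: a_k = 1, 1, 1, 1, 1, 1, 1, 1, 1, 1, …
L₀ := L_f ⊗_s L_g (sym. prod.), ord ≤ 1.
Integrate: L := L₀·Dx.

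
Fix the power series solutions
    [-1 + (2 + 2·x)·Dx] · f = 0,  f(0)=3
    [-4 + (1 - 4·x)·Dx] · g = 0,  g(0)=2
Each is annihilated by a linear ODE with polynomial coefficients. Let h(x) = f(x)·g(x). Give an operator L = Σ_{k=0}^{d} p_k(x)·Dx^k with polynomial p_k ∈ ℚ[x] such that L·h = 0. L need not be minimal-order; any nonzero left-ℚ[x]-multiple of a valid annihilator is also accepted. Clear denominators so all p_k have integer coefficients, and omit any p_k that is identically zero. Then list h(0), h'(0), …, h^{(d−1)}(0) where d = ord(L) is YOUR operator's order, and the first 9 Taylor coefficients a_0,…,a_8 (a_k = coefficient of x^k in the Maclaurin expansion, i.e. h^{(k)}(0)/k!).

f: a_k = 3, 3/2, -3/8, 3/16, -15/128, 21/256, -63/1024, 99/2048, -1287/32768, …
g: a_k = 2, 8, 32, 128, 512, 2048, 8192, 32768, 131072, …
h₀=f·g: eliminate ⇒ L₀, order ≤ 1·1.
L = (9 + 4·x) + (-2 + 6·x + 8·x^2)·Dx  (order 1).
h: a_k = 6, 27, 429/4, 3435/8, 109905/64, 879261/128, 14068113/512, 112545003/1024, 7202878905/16384, …
ICs: h(0) = 6.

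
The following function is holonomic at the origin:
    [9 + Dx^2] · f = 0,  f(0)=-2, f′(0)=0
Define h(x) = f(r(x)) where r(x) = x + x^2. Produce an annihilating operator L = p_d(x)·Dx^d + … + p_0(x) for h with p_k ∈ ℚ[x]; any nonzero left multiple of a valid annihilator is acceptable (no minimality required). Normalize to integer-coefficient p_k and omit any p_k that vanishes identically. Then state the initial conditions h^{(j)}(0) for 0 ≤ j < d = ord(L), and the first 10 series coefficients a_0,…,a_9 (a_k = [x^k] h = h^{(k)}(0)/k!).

f: a_k = -2, 0, 9, 0, -27/4, 0, 81/40, 0, -729/2240, 0, …
f∘r: x↦r, Dx↦Dx/r' in L_f ⇒ L₀.
L = (9 + 54·x + 108·x^2 + 72·x^3) - 2·Dx + (1 + 2·x)·Dx^2  (order 2).
h: a_k = -2, 0, 9, 18, 9/4, -27, -1539/40, -297/20, 52191/2240, 10611/280, …
ICs: h(0) = -2, h′(0) = 0.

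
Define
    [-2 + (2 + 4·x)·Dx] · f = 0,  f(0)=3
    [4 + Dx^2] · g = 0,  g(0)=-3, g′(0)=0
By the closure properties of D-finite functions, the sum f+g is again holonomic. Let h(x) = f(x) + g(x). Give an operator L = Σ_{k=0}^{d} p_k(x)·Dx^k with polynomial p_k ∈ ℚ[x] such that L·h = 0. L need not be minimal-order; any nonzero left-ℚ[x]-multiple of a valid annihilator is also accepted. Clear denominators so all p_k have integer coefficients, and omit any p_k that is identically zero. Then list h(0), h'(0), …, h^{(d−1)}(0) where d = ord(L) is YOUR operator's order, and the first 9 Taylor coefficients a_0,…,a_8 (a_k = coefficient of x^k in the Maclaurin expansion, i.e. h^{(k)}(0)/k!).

f: a_k = 3, 3, -3/2, 3/2, -15/8, 21/8, -63/16, 99/16, -1287/128, …
g: a_k = -3, 0, 6, 0, -2, 0, 4/15, 0, -2/105, …
L₀ := lclm(L_f,L_g); ord L₀ ≤ 1+2.
L = (-28 - 64·x - 64·x^2) + (12 + 88·x + 192·x^2 + 128·x^3)·Dx + (-7 - 16·x - 16·x^2)·Dx^2 + (3 + 22·x + 48·x^2 + 32·x^3)·Dx^3  (order 3).
h: a_k = 0, 3, 9/2, 3/2, -31/8, 21/8, -881/240, 99/16, -135391/13440, …
ICs: h(0) = 0, h′(0) = 3, h′′(0) = 9.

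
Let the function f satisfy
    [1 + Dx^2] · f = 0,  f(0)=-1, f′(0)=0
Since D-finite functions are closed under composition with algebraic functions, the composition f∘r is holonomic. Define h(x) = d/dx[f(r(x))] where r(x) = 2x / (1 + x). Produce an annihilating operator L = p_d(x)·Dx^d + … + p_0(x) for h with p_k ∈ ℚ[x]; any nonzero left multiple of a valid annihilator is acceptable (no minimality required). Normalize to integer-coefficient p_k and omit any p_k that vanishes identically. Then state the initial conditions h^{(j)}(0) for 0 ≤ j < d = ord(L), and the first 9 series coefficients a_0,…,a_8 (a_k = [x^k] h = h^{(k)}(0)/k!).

f: a_k = -1, 0, 1/2, 0, -1/24, 0, 1/720, 0, -1/40320, …
L₀ from L_f via x↦r, Dx↦r'^{-1}Dx.
Differentiate: ansatz ord ≤ ord L₀ ⇒ L.
L = (10 + 12·x + 6·x^2) + (6 + 18·x + 18·x^2 + 6·x^3)·Dx + (1 + 4·x + 6·x^2 + 4·x^3 + x^4)·Dx^2  (order 2).
h: a_k = 0, 4, -12, 64/3, -80/3, 308/15, 28/5, -18832/315, 5168/35, …
ICs: h(0) = 0, h′(0) = 4.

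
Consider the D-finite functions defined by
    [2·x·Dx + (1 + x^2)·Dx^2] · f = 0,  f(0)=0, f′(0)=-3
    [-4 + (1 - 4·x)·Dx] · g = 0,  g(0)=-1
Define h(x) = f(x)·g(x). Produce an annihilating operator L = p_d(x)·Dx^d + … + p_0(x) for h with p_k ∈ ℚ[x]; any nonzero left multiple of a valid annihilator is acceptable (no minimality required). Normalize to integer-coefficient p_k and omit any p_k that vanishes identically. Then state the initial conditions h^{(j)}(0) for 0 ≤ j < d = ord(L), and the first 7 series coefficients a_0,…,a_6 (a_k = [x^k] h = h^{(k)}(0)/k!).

L = 8·x + (8 - 2·x + 16·x^2)·Dx + (-1 + 4·x - x^2 + 4·x^3)·Dx^2  (order 2).
h: a_k = 0, 3, 12, 47, 188, 3763/5, 15052/5, …
ICs: h(0) = 0, h′(0) = 3.

f: a_k = 0, -3, 0, 1, 0, -3/5, 0, …
g: a_k = -1, -4, -16, -64, -256, -1024, -4096, …
h₀=f·g: eliminate ⇒ L₀, order ≤ 2·1.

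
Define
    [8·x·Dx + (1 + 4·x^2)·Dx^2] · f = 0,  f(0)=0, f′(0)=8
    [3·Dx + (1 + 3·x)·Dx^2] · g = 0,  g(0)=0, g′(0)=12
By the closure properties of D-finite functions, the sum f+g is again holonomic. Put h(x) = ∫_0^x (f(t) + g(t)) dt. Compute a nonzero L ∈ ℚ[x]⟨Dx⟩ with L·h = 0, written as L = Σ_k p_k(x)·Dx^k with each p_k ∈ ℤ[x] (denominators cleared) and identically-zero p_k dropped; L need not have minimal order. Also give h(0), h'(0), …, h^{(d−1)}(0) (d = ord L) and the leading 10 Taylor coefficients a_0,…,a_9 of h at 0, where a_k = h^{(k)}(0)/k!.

f: a_k = 0, 8, 0, -32/3, 0, 128/5, 0, -512/7, 0, 2048/9, …
g: a_k = 0, 12, -18, 36, -81, 972/5, -486, 8748/7, -6561/2, 8748, …
Sum ⇒ L₀ = lclm(L_f,L_g) in ℚ(x)⟨Dx⟩.
Integrate: L := L₀·Dx.
L = (-24 - 216·x + 288·x^2 + 288·x^3)·Dx^2 + (-26 - 48·x - 120·x^2 + 576·x^3 + 576·x^4)·Dx^3 + (-3 - x + 24·x^2 + 32·x^3 + 144·x^4 + 144·x^5)·Dx^4  (order 4).
h: a_k = 0, 0, 10, -6, 19/3, -81/5, 110/3, -486/7, 2059/14, -729/2, …
ICs: h(0) = 0, h′(0) = 0, h′′(0) = 20, h′′′(0) = -36.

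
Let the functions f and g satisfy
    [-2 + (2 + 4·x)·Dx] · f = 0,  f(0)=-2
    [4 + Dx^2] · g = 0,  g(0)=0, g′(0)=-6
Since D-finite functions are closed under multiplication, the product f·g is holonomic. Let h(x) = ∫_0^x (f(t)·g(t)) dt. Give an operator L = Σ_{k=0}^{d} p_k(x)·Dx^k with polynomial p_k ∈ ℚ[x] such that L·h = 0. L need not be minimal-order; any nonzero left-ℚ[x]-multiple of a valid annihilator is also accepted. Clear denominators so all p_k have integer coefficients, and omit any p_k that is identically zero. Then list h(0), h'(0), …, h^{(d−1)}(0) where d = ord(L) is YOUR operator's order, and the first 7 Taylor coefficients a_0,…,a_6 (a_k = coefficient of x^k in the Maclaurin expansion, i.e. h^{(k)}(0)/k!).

L = (7 + 16·x + 16·x^2)·Dx + (-2 - 4·x)·Dx^2 + (1 + 4·x + 4·x^2)·Dx^3  (order 3).
h: a_k = 0, 0, 6, 4, -7/2, -2/5, -19/60, …
ICs: h(0) = 0, h′(0) = 0, h′′(0) = 12.

f: a_k = -2, -2, 1, -1, 5/4, -7/4, 21/8, …
g: a_k = 0, -6, 0, 4, 0, -4/5, 0, …
h₀=f·g: eliminate ⇒ L₀, order ≤ 1·2.
Integrate: L := L₀·Dx.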